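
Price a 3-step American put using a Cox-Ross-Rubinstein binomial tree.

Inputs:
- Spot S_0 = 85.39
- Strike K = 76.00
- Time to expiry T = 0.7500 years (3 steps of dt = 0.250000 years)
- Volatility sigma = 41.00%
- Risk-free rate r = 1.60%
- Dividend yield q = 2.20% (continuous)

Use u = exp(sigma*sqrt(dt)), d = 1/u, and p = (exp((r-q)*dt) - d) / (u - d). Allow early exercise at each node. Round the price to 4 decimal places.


Answer: Price = V(0,0) = 7.6458

Derivation:
dt = T/N = 0.250000
u = exp(sigma*sqrt(dt)) = 1.227525; d = 1/u = 0.814647
p = (exp((r-q)*dt) - d) / (u - d) = 0.445298
Discount per step: exp(-r*dt) = 0.996008
Stock lattice S(k, i) with i counting down-moves:
  k=0: S(0,0) = 85.3900
  k=1: S(1,0) = 104.8184; S(1,1) = 69.5627
  k=2: S(2,0) = 128.6672; S(2,1) = 85.3900; S(2,2) = 56.6691
  k=3: S(3,0) = 157.9422; S(3,1) = 104.8184; S(3,2) = 69.5627; S(3,3) = 46.1653
Terminal payoffs V(N, i) = max(K - S_T, 0):
  V(3,0) = 0.000000; V(3,1) = 0.000000; V(3,2) = 6.437266; V(3,3) = 29.834674
Backward induction: V(k, i) = exp(-r*dt) * [p * V(k+1, i) + (1-p) * V(k+1, i+1)]; then take max(V_cont, immediate exercise) for American.
  V(2,0) = exp(-r*dt) * [p*0.000000 + (1-p)*0.000000] = 0.000000; exercise = 0.000000; V(2,0) = max -> 0.000000
  V(2,1) = exp(-r*dt) * [p*0.000000 + (1-p)*6.437266] = 3.556507; exercise = 0.000000; V(2,1) = max -> 3.556507
  V(2,2) = exp(-r*dt) * [p*6.437266 + (1-p)*29.834674] = 19.338337; exercise = 19.330905; V(2,2) = max -> 19.338337
  V(1,0) = exp(-r*dt) * [p*0.000000 + (1-p)*3.556507] = 1.964925; exercise = 0.000000; V(1,0) = max -> 1.964925
  V(1,1) = exp(-r*dt) * [p*3.556507 + (1-p)*19.338337] = 12.261568; exercise = 6.437266; V(1,1) = max -> 12.261568
  V(0,0) = exp(-r*dt) * [p*1.964925 + (1-p)*12.261568] = 7.645845; exercise = 0.000000; V(0,0) = max -> 7.645845


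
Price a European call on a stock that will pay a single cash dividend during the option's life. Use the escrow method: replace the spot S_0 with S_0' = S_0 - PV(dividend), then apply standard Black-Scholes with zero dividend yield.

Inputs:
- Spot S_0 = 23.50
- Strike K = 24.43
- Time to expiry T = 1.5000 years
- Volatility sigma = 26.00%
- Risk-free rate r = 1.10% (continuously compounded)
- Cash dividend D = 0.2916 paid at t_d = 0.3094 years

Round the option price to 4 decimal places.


Answer: Price = 2.5952

Derivation:
PV(D) = D * exp(-r * t_d) = 0.2916 * 0.99660239 = 0.29060926
S_0' = S_0 - PV(D) = 23.5000 - 0.29060926 = 23.20939074
d1 = (ln(S_0'/K) + (r + sigma^2/2)*T) / (sigma*sqrt(T)) = 0.05007349
d2 = d1 - sigma*sqrt(T) = -0.26836018
exp(-rT) = 0.98363538
N(d1) = 0.51996809; N(d2) = 0.39421104
C = S_0' * N(d1) - K * exp(-rT) * N(d2) = 23.20939074 * 0.51996809 - 24.4300 * 0.98363538 * 0.39421104 = 2.5952


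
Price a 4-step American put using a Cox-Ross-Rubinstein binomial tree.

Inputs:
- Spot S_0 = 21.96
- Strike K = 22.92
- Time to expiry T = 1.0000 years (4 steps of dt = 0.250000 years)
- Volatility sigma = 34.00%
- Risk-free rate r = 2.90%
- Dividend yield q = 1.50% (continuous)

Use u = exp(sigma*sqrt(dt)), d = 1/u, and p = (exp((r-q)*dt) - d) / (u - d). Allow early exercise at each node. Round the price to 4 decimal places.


Answer: Price = V(0,0) = 3.3469

Derivation:
dt = T/N = 0.250000
u = exp(sigma*sqrt(dt)) = 1.185305; d = 1/u = 0.843665
p = (exp((r-q)*dt) - d) / (u - d) = 0.467865
Discount per step: exp(-r*dt) = 0.992776
Stock lattice S(k, i) with i counting down-moves:
  k=0: S(0,0) = 21.9600
  k=1: S(1,0) = 26.0293; S(1,1) = 18.5269
  k=2: S(2,0) = 30.8526; S(2,1) = 21.9600; S(2,2) = 15.6305
  k=3: S(3,0) = 36.5698; S(3,1) = 26.0293; S(3,2) = 18.5269; S(3,3) = 13.1869
  k=4: S(4,0) = 43.3464; S(4,1) = 30.8526; S(4,2) = 21.9600; S(4,3) = 15.6305; S(4,4) = 11.1253
Terminal payoffs V(N, i) = max(K - S_T, 0):
  V(4,0) = 0.000000; V(4,1) = 0.000000; V(4,2) = 0.960000; V(4,3) = 7.289524; V(4,4) = 11.794691
Backward induction: V(k, i) = exp(-r*dt) * [p * V(k+1, i) + (1-p) * V(k+1, i+1)]; then take max(V_cont, immediate exercise) for American.
  V(3,0) = exp(-r*dt) * [p*0.000000 + (1-p)*0.000000] = 0.000000; exercise = 0.000000; V(3,0) = max -> 0.000000
  V(3,1) = exp(-r*dt) * [p*0.000000 + (1-p)*0.960000] = 0.507160; exercise = 0.000000; V(3,1) = max -> 0.507160
  V(3,2) = exp(-r*dt) * [p*0.960000 + (1-p)*7.289524] = 4.296897; exercise = 4.393121; V(3,2) = max -> 4.393121
  V(3,3) = exp(-r*dt) * [p*7.289524 + (1-p)*11.794691] = 9.616906; exercise = 9.733117; V(3,3) = max -> 9.733117
  V(2,0) = exp(-r*dt) * [p*0.000000 + (1-p)*0.507160] = 0.267928; exercise = 0.000000; V(2,0) = max -> 0.267928
  V(2,1) = exp(-r*dt) * [p*0.507160 + (1-p)*4.393121] = 2.556415; exercise = 0.960000; V(2,1) = max -> 2.556415
  V(2,2) = exp(-r*dt) * [p*4.393121 + (1-p)*9.733117] = 7.182459; exercise = 7.289524; V(2,2) = max -> 7.289524
  V(1,0) = exp(-r*dt) * [p*0.267928 + (1-p)*2.556415] = 1.474980; exercise = 0.000000; V(1,0) = max -> 1.474980
  V(1,1) = exp(-r*dt) * [p*2.556415 + (1-p)*7.289524] = 5.038408; exercise = 4.393121; V(1,1) = max -> 5.038408
  V(0,0) = exp(-r*dt) * [p*1.474980 + (1-p)*5.038408] = 3.346853; exercise = 0.960000; V(0,0) = max -> 3.346853


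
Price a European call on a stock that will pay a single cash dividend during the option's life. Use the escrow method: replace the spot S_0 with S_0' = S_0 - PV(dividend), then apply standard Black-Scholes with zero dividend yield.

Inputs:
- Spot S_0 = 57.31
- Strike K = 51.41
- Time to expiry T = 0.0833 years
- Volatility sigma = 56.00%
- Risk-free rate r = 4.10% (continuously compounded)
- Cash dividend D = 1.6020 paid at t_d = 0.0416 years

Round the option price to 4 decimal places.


PV(D) = D * exp(-r * t_d) = 1.6020 * 0.99829585 = 1.59926996
S_0' = S_0 - PV(D) = 57.3100 - 1.59926996 = 55.71073004
d1 = (ln(S_0'/K) + (r + sigma^2/2)*T) / (sigma*sqrt(T)) = 0.59901846
d2 = d1 - sigma*sqrt(T) = 0.43739272
exp(-rT) = 0.99659053
N(d1) = 0.72541971; N(d2) = 0.66908672
C = S_0' * N(d1) - K * exp(-rT) * N(d2) = 55.71073004 * 0.72541971 - 51.4100 * 0.99659053 * 0.66908672 = 6.1332

Answer: Price = 6.1332


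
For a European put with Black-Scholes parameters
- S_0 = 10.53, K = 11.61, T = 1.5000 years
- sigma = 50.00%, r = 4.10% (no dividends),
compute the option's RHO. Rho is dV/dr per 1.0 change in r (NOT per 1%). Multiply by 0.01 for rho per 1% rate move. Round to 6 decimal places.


d1 = 0.2471723442; d2 = -0.3652000915
phi(d1) = 0.3869400076; exp(-qT) = 1.0000000000; exp(-rT) = 0.9403529457
N(-d2) = 0.6425189750
Rho = -K*T*exp(-rT)*N(-d2) = -11.6100 * 1.5000 * 0.9403529457 * 0.6425189750 = -10.522049

Answer: Rho = -10.522049


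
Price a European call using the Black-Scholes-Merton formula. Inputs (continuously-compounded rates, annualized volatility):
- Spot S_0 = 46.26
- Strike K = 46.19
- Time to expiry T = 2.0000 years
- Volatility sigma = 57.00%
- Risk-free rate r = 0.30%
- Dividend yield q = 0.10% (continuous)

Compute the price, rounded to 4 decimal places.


Answer: Price = 14.5421

Derivation:
d1 = (ln(S/K) + (r - q + 0.5*sigma^2) * T) / (sigma * sqrt(T)) = 0.40989161
d2 = d1 - sigma * sqrt(T) = -0.39621013
exp(-rT) = 0.99401796; exp(-qT) = 0.99800200
C = S_0 * exp(-qT) * N(d1) - K * exp(-rT) * N(d2)
N(d1) = 0.65905727; N(d2) = 0.34597501
C = 46.2600 * 0.99800200 * 0.65905727 - 46.1900 * 0.99401796 * 0.34597501 = 14.5421


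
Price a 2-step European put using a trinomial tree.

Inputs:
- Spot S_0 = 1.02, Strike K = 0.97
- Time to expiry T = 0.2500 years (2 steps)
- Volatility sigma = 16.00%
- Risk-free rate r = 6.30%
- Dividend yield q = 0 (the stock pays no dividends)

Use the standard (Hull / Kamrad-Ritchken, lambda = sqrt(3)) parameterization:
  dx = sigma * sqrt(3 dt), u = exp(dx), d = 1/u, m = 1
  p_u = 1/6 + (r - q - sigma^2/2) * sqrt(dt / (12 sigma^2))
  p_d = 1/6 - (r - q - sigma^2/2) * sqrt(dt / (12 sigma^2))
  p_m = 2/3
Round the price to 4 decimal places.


Answer: Price = V(0,0) = 0.0103

Derivation:
dt = T/N = 0.125000; dx = sigma*sqrt(3*dt) = 0.097980
u = exp(dx) = 1.102940; d = 1/u = 0.906667
p_u = 0.198689, p_m = 0.666667, p_d = 0.134645
Discount per step: exp(-r*dt) = 0.992156
Stock lattice S(k, j) with j the centered position index:
  k=0: S(0,+0) = 1.0200
  k=1: S(1,-1) = 0.9248; S(1,+0) = 1.0200; S(1,+1) = 1.1250
  k=2: S(2,-2) = 0.8385; S(2,-1) = 0.9248; S(2,+0) = 1.0200; S(2,+1) = 1.1250; S(2,+2) = 1.2408
Terminal payoffs V(N, j) = max(K - S_T, 0):
  V(2,-2) = 0.131513; V(2,-1) = 0.045199; V(2,+0) = 0.000000; V(2,+1) = 0.000000; V(2,+2) = 0.000000
Backward induction: V(k, j) = exp(-r*dt) * [p_u * V(k+1, j+1) + p_m * V(k+1, j) + p_d * V(k+1, j-1)]
  V(1,-1) = exp(-r*dt) * [p_u*0.000000 + p_m*0.045199 + p_d*0.131513] = 0.047465
  V(1,+0) = exp(-r*dt) * [p_u*0.000000 + p_m*0.000000 + p_d*0.045199] = 0.006038
  V(1,+1) = exp(-r*dt) * [p_u*0.000000 + p_m*0.000000 + p_d*0.000000] = 0.000000
  V(0,+0) = exp(-r*dt) * [p_u*0.000000 + p_m*0.006038 + p_d*0.047465] = 0.010335


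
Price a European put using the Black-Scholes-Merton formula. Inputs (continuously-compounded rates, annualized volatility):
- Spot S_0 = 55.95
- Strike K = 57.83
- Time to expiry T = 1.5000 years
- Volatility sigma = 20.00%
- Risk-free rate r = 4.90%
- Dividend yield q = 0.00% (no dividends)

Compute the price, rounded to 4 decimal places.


d1 = (ln(S/K) + (r - q + 0.5*sigma^2) * T) / (sigma * sqrt(T)) = 0.28761403
d2 = d1 - sigma * sqrt(T) = 0.04266506
exp(-rT) = 0.92913615; exp(-qT) = 1.00000000
P = K * exp(-rT) * N(-d2) - S_0 * exp(-qT) * N(-d1)
N(-d1) = 0.38682110; N(-d2) = 0.48298427
P = 57.8300 * 0.92913615 * 0.48298427 - 55.9500 * 1.00000000 * 0.38682110 = 4.3090

Answer: Price = 4.3090


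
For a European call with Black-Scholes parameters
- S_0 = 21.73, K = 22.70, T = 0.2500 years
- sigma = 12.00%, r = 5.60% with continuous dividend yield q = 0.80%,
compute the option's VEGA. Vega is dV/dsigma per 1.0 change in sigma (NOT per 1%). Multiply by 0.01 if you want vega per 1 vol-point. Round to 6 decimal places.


d1 = -0.4978521703; d2 = -0.5578521703
phi(d1) = 0.3524428051; exp(-qT) = 0.9980019987; exp(-rT) = 0.9860975443
Vega = S * exp(-qT) * phi(d1) * sqrt(T) = 21.7300 * 0.9980019987 * 0.3524428051 * 0.5000000000 = 3.821640

Answer: Vega = 3.821640


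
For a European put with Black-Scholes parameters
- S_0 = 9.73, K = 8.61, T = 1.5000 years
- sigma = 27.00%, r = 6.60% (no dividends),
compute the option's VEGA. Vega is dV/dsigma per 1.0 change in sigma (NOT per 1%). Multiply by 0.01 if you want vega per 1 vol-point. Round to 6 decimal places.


d1 = 0.8345338304; d2 = 0.5038527151
phi(d1) = 0.2816297849; exp(-qT) = 1.0000000000; exp(-rT) = 0.9057427080
Vega = S * exp(-qT) * phi(d1) * sqrt(T) = 9.7300 * 1.0000000000 * 0.2816297849 * 1.2247448714 = 3.356117

Answer: Vega = 3.356117


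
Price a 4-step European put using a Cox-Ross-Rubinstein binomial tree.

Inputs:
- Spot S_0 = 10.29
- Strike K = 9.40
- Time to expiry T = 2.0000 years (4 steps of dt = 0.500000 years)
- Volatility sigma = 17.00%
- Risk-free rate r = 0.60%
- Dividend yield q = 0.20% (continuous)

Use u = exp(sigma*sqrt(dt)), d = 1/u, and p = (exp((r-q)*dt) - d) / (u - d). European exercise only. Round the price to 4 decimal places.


Answer: Price = V(0,0) = 0.5737

Derivation:
dt = T/N = 0.500000
u = exp(sigma*sqrt(dt)) = 1.127732; d = 1/u = 0.886736
p = (exp((r-q)*dt) - d) / (u - d) = 0.478291
Discount per step: exp(-r*dt) = 0.997004
Stock lattice S(k, i) with i counting down-moves:
  k=0: S(0,0) = 10.2900
  k=1: S(1,0) = 11.6044; S(1,1) = 9.1245
  k=2: S(2,0) = 13.0866; S(2,1) = 10.2900; S(2,2) = 8.0910
  k=3: S(3,0) = 14.7582; S(3,1) = 11.6044; S(3,2) = 9.1245; S(3,3) = 7.1746
  k=4: S(4,0) = 16.6433; S(4,1) = 13.0866; S(4,2) = 10.2900; S(4,3) = 8.0910; S(4,4) = 6.3620
Terminal payoffs V(N, i) = max(K - S_T, 0):
  V(4,0) = 0.000000; V(4,1) = 0.000000; V(4,2) = 0.000000; V(4,3) = 1.308968; V(4,4) = 3.038018
Backward induction: V(k, i) = exp(-r*dt) * [p * V(k+1, i) + (1-p) * V(k+1, i+1)].
  V(3,0) = exp(-r*dt) * [p*0.000000 + (1-p)*0.000000] = 0.000000
  V(3,1) = exp(-r*dt) * [p*0.000000 + (1-p)*0.000000] = 0.000000
  V(3,2) = exp(-r*dt) * [p*0.000000 + (1-p)*1.308968] = 0.680855
  V(3,3) = exp(-r*dt) * [p*1.308968 + (1-p)*3.038018] = 2.204406
  V(2,0) = exp(-r*dt) * [p*0.000000 + (1-p)*0.000000] = 0.000000
  V(2,1) = exp(-r*dt) * [p*0.000000 + (1-p)*0.680855] = 0.354144
  V(2,2) = exp(-r*dt) * [p*0.680855 + (1-p)*2.204406] = 1.471284
  V(1,0) = exp(-r*dt) * [p*0.000000 + (1-p)*0.354144] = 0.184206
  V(1,1) = exp(-r*dt) * [p*0.354144 + (1-p)*1.471284] = 0.934159
  V(0,0) = exp(-r*dt) * [p*0.184206 + (1-p)*0.934159] = 0.573739


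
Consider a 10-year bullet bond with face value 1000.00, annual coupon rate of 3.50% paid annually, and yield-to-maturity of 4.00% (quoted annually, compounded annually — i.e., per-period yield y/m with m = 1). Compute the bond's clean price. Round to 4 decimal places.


Coupon per period c = face * coupon_rate / m = 35.000000
Periods per year m = 1; per-period yield y/m = 0.040000
Number of cashflows N = 10
Cashflows (t years, CF_t, discount factor 1/(1+y/m)^(m*t), PV):
  t = 1.0000: CF_t = 35.000000, DF = 0.961538, PV = 33.653846
  t = 2.0000: CF_t = 35.000000, DF = 0.924556, PV = 32.359467
  t = 3.0000: CF_t = 35.000000, DF = 0.888996, PV = 31.114873
  t = 4.0000: CF_t = 35.000000, DF = 0.854804, PV = 29.918147
  t = 5.0000: CF_t = 35.000000, DF = 0.821927, PV = 28.767449
  t = 6.0000: CF_t = 35.000000, DF = 0.790315, PV = 27.661008
  t = 7.0000: CF_t = 35.000000, DF = 0.759918, PV = 26.597123
  t = 8.0000: CF_t = 35.000000, DF = 0.730690, PV = 25.574157
  t = 9.0000: CF_t = 35.000000, DF = 0.702587, PV = 24.590536
  t = 10.0000: CF_t = 1035.000000, DF = 0.675564, PV = 699.208915
Price P = sum_t PV_t = 959.445521

Answer: Price = 959.4455


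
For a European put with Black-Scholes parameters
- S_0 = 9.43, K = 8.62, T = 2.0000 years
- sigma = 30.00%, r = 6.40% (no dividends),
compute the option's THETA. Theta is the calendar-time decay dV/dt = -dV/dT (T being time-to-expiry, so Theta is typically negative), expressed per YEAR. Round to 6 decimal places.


Answer: Theta = -0.121455

Derivation:
d1 = 0.7255175130; d2 = 0.3012534442
phi(d1) = 0.3066260463; exp(-qT) = 1.0000000000; exp(-rT) = 0.8798533791
Theta = -S*exp(-qT)*phi(d1)*sigma/(2*sqrt(T)) + r*K*exp(-rT)*N(-d2) - q*S*exp(-qT)*N(-d1)
N(-d1) = 0.2340673025; N(-d2) = 0.3816106194; sqrt(T) = 1.4142135624
Term 1 = -9.4300 * 1.0000000000 * 0.3066260463 * 0.3000 / (2 * 1.4142135624) = -0.3066881509
Term 2 = 0.0640 * 8.6200 * 0.8798533791 * 0.3816106194 = 0.1852328453
Term 3 = 0 (no dividend yield, q = 0)
Theta = -0.3066881509 + (0.1852328453) + (0.0000000000) = -0.121455


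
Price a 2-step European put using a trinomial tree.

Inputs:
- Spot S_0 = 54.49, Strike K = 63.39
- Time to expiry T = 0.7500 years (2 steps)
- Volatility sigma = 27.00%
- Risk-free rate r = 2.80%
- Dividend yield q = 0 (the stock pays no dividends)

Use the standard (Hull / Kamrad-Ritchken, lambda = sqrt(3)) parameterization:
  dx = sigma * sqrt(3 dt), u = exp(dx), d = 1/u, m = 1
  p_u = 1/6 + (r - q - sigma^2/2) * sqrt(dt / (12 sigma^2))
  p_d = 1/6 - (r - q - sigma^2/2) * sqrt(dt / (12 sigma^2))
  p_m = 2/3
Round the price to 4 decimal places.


dt = T/N = 0.375000; dx = sigma*sqrt(3*dt) = 0.286378
u = exp(dx) = 1.331596; d = 1/u = 0.750979
p_u = 0.161134, p_m = 0.666667, p_d = 0.172199
Discount per step: exp(-r*dt) = 0.989555
Stock lattice S(k, j) with j the centered position index:
  k=0: S(0,+0) = 54.4900
  k=1: S(1,-1) = 40.9208; S(1,+0) = 54.4900; S(1,+1) = 72.5587
  k=2: S(2,-2) = 30.7307; S(2,-1) = 40.9208; S(2,+0) = 54.4900; S(2,+1) = 72.5587; S(2,+2) = 96.6188
Terminal payoffs V(N, j) = max(K - S_T, 0):
  V(2,-2) = 32.659345; V(2,-1) = 22.469181; V(2,+0) = 8.900000; V(2,+1) = 0.000000; V(2,+2) = 0.000000
Backward induction: V(k, j) = exp(-r*dt) * [p_u * V(k+1, j+1) + p_m * V(k+1, j) + p_d * V(k+1, j-1)]
  V(1,-1) = exp(-r*dt) * [p_u*8.900000 + p_m*22.469181 + p_d*32.659345] = 21.807276
  V(1,+0) = exp(-r*dt) * [p_u*0.000000 + p_m*8.900000 + p_d*22.469181] = 9.700119
  V(1,+1) = exp(-r*dt) * [p_u*0.000000 + p_m*0.000000 + p_d*8.900000] = 1.516564
  V(0,+0) = exp(-r*dt) * [p_u*1.516564 + p_m*9.700119 + p_d*21.807276] = 10.356989

Answer: Price = V(0,0) = 10.3570


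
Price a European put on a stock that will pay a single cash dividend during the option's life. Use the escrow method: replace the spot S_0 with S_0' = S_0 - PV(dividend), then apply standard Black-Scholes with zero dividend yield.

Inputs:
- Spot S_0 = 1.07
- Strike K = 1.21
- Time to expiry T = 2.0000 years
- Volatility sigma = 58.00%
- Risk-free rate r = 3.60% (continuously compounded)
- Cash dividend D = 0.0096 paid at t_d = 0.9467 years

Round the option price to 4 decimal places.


Answer: Price = 0.3815

Derivation:
PV(D) = D * exp(-r * t_d) = 0.0096 * 0.96649302 = 0.00927833
S_0' = S_0 - PV(D) = 1.0700 - 0.00927833 = 1.06072167
d1 = (ln(S_0'/K) + (r + sigma^2/2)*T) / (sigma*sqrt(T)) = 0.33737422
d2 = d1 - sigma*sqrt(T) = -0.48286965
exp(-rT) = 0.93053090
N(-d1) = 0.36791741; N(-d2) = 0.68540585
P = K * exp(-rT) * N(-d2) - S_0' * N(-d1) = 1.2100 * 0.93053090 * 0.68540585 - 1.06072167 * 0.36791741 = 0.3815


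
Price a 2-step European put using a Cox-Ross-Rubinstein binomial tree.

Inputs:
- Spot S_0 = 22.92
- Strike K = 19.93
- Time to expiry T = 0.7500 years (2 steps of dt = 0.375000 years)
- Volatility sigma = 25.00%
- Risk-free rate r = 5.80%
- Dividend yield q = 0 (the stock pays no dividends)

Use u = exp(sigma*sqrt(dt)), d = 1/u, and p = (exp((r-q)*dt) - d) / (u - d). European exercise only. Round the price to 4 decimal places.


Answer: Price = V(0,0) = 0.6370

Derivation:
dt = T/N = 0.375000
u = exp(sigma*sqrt(dt)) = 1.165433; d = 1/u = 0.858050
p = (exp((r-q)*dt) - d) / (u - d) = 0.533335
Discount per step: exp(-r*dt) = 0.978485
Stock lattice S(k, i) with i counting down-moves:
  k=0: S(0,0) = 22.9200
  k=1: S(1,0) = 26.7117; S(1,1) = 19.6665
  k=2: S(2,0) = 31.1308; S(2,1) = 22.9200; S(2,2) = 16.8748
Terminal payoffs V(N, i) = max(K - S_T, 0):
  V(2,0) = 0.000000; V(2,1) = 0.000000; V(2,2) = 3.055161
Backward induction: V(k, i) = exp(-r*dt) * [p * V(k+1, i) + (1-p) * V(k+1, i+1)].
  V(1,0) = exp(-r*dt) * [p*0.000000 + (1-p)*0.000000] = 0.000000
  V(1,1) = exp(-r*dt) * [p*0.000000 + (1-p)*3.055161] = 1.395062
  V(0,0) = exp(-r*dt) * [p*0.000000 + (1-p)*1.395062] = 0.637020


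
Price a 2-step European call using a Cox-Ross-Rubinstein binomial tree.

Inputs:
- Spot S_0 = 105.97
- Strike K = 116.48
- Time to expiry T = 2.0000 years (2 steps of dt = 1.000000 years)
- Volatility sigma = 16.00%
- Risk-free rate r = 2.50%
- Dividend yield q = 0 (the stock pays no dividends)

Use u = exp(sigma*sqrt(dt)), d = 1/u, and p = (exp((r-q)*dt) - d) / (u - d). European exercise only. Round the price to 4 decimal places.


dt = T/N = 1.000000
u = exp(sigma*sqrt(dt)) = 1.173511; d = 1/u = 0.852144
p = (exp((r-q)*dt) - d) / (u - d) = 0.538858
Discount per step: exp(-r*dt) = 0.975310
Stock lattice S(k, i) with i counting down-moves:
  k=0: S(0,0) = 105.9700
  k=1: S(1,0) = 124.3569; S(1,1) = 90.3017
  k=2: S(2,0) = 145.9342; S(2,1) = 105.9700; S(2,2) = 76.9500
Terminal payoffs V(N, i) = max(S_T - K, 0):
  V(2,0) = 29.454229; V(2,1) = 0.000000; V(2,2) = 0.000000
Backward induction: V(k, i) = exp(-r*dt) * [p * V(k+1, i) + (1-p) * V(k+1, i+1)].
  V(1,0) = exp(-r*dt) * [p*29.454229 + (1-p)*0.000000] = 15.479784
  V(1,1) = exp(-r*dt) * [p*0.000000 + (1-p)*0.000000] = 0.000000
  V(0,0) = exp(-r*dt) * [p*15.479784 + (1-p)*0.000000] = 8.135461

Answer: Price = V(0,0) = 8.1355


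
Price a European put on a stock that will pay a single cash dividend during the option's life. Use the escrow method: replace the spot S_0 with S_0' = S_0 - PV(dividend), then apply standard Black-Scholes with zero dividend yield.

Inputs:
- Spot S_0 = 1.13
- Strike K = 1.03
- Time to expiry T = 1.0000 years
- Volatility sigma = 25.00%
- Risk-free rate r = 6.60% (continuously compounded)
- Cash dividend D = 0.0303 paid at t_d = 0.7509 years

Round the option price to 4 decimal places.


Answer: Price = 0.0483

Derivation:
PV(D) = D * exp(-r * t_d) = 0.0303 * 0.95164863 = 0.02883495
S_0' = S_0 - PV(D) = 1.1300 - 0.02883495 = 1.10116505
d1 = (ln(S_0'/K) + (r + sigma^2/2)*T) / (sigma*sqrt(T)) = 0.65623980
d2 = d1 - sigma*sqrt(T) = 0.40623980
exp(-rT) = 0.93613086
N(-d1) = 0.25583492; N(-d2) = 0.34228321
P = K * exp(-rT) * N(-d2) - S_0' * N(-d1) = 1.0300 * 0.93613086 * 0.34228321 - 1.10116505 * 0.25583492 = 0.0483


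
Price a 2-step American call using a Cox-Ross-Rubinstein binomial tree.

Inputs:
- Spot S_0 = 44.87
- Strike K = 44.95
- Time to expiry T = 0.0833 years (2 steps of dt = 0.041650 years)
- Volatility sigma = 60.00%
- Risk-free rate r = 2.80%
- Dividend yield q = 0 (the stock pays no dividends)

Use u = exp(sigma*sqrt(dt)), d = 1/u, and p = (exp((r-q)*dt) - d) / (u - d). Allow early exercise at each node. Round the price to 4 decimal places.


dt = T/N = 0.041650
u = exp(sigma*sqrt(dt)) = 1.130263; d = 1/u = 0.884750
p = (exp((r-q)*dt) - d) / (u - d) = 0.474179
Discount per step: exp(-r*dt) = 0.998834
Stock lattice S(k, i) with i counting down-moves:
  k=0: S(0,0) = 44.8700
  k=1: S(1,0) = 50.7149; S(1,1) = 39.6987
  k=2: S(2,0) = 57.3211; S(2,1) = 44.8700; S(2,2) = 35.1235
Terminal payoffs V(N, i) = max(S_T - K, 0):
  V(2,0) = 12.371135; V(2,1) = 0.000000; V(2,2) = 0.000000
Backward induction: V(k, i) = exp(-r*dt) * [p * V(k+1, i) + (1-p) * V(k+1, i+1)]; then take max(V_cont, immediate exercise) for American.
  V(1,0) = exp(-r*dt) * [p*12.371135 + (1-p)*0.000000] = 5.859289; exercise = 5.764883; V(1,0) = max -> 5.859289
  V(1,1) = exp(-r*dt) * [p*0.000000 + (1-p)*0.000000] = 0.000000; exercise = 0.000000; V(1,1) = max -> 0.000000
  V(0,0) = exp(-r*dt) * [p*5.859289 + (1-p)*0.000000] = 2.775111; exercise = 0.000000; V(0,0) = max -> 2.775111

Answer: Price = V(0,0) = 2.7751


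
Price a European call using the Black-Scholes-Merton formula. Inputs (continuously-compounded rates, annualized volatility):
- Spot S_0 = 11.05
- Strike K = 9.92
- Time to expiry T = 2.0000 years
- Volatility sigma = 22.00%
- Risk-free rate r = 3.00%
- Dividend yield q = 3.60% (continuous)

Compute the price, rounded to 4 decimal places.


Answer: Price = 1.7397

Derivation:
d1 = (ln(S/K) + (r - q + 0.5*sigma^2) * T) / (sigma * sqrt(T)) = 0.46372547
d2 = d1 - sigma * sqrt(T) = 0.15259849
exp(-rT) = 0.94176453; exp(-qT) = 0.93053090
C = S_0 * exp(-qT) * N(d1) - K * exp(-rT) * N(d2)
N(d1) = 0.67857778; N(d2) = 0.56064254
C = 11.0500 * 0.93053090 * 0.67857778 - 9.9200 * 0.94176453 * 0.56064254 = 1.7397


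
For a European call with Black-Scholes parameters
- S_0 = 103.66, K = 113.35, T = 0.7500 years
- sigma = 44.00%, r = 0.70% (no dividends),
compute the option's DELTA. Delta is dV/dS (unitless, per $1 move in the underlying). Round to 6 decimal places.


d1 = -0.0302165821; d2 = -0.4112677598
phi(d1) = 0.3987601965; exp(-qT) = 1.0000000000; exp(-rT) = 0.9947637572
N(d1) = 0.4879471620
Delta = exp(-qT) * N(d1) = 1.0000000000 * 0.4879471620 = 0.487947

Answer: Delta = 0.487947


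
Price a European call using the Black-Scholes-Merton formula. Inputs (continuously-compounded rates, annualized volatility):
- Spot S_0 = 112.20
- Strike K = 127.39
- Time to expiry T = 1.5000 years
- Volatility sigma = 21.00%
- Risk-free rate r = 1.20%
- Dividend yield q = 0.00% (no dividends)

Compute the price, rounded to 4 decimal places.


d1 = (ln(S/K) + (r - q + 0.5*sigma^2) * T) / (sigma * sqrt(T)) = -0.29508674
d2 = d1 - sigma * sqrt(T) = -0.55228316
exp(-rT) = 0.98216103; exp(-qT) = 1.00000000
C = S_0 * exp(-qT) * N(d1) - K * exp(-rT) * N(d2)
N(d1) = 0.38396381; N(d2) = 0.29037718
C = 112.2000 * 1.00000000 * 0.38396381 - 127.3900 * 0.98216103 * 0.29037718 = 6.7495

Answer: Price = 6.7495


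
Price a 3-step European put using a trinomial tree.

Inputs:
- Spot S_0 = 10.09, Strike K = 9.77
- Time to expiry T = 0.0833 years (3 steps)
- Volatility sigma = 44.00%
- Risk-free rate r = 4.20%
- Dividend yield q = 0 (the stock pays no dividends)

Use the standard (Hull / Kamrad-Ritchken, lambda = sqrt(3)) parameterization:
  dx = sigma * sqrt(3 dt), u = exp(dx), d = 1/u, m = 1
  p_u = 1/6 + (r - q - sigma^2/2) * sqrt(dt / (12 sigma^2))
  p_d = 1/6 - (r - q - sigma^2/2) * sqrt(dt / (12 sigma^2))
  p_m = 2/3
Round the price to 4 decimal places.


Answer: Price = V(0,0) = 0.3455

Derivation:
dt = T/N = 0.027767; dx = sigma*sqrt(3*dt) = 0.126992
u = exp(dx) = 1.135408; d = 1/u = 0.880741
p_u = 0.160676, p_m = 0.666667, p_d = 0.172658
Discount per step: exp(-r*dt) = 0.998834
Stock lattice S(k, j) with j the centered position index:
  k=0: S(0,+0) = 10.0900
  k=1: S(1,-1) = 8.8867; S(1,+0) = 10.0900; S(1,+1) = 11.4563
  k=2: S(2,-2) = 7.8269; S(2,-1) = 8.8867; S(2,+0) = 10.0900; S(2,+1) = 11.4563; S(2,+2) = 13.0075
  k=3: S(3,-3) = 6.8934; S(3,-2) = 7.8269; S(3,-1) = 8.8867; S(3,+0) = 10.0900; S(3,+1) = 11.4563; S(3,+2) = 13.0075; S(3,+3) = 14.7688
Terminal payoffs V(N, j) = max(K - S_T, 0):
  V(3,-3) = 2.876562; V(3,-2) = 1.943139; V(3,-1) = 0.883323; V(3,+0) = 0.000000; V(3,+1) = 0.000000; V(3,+2) = 0.000000; V(3,+3) = 0.000000
Backward induction: V(k, j) = exp(-r*dt) * [p_u * V(k+1, j+1) + p_m * V(k+1, j) + p_d * V(k+1, j-1)]
  V(2,-2) = exp(-r*dt) * [p_u*0.883323 + p_m*1.943139 + p_d*2.876562] = 1.931761
  V(2,-1) = exp(-r*dt) * [p_u*0.000000 + p_m*0.883323 + p_d*1.943139] = 0.923303
  V(2,+0) = exp(-r*dt) * [p_u*0.000000 + p_m*0.000000 + p_d*0.883323] = 0.152335
  V(2,+1) = exp(-r*dt) * [p_u*0.000000 + p_m*0.000000 + p_d*0.000000] = 0.000000
  V(2,+2) = exp(-r*dt) * [p_u*0.000000 + p_m*0.000000 + p_d*0.000000] = 0.000000
  V(1,-1) = exp(-r*dt) * [p_u*0.152335 + p_m*0.923303 + p_d*1.931761] = 0.972410
  V(1,+0) = exp(-r*dt) * [p_u*0.000000 + p_m*0.152335 + p_d*0.923303] = 0.260668
  V(1,+1) = exp(-r*dt) * [p_u*0.000000 + p_m*0.000000 + p_d*0.152335] = 0.026271
  V(0,+0) = exp(-r*dt) * [p_u*0.026271 + p_m*0.260668 + p_d*0.972410] = 0.345490


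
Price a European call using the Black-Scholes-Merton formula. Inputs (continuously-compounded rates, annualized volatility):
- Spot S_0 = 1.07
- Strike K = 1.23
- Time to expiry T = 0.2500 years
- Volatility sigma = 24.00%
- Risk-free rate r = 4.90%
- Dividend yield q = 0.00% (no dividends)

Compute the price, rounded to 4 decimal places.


d1 = (ln(S/K) + (r - q + 0.5*sigma^2) * T) / (sigma * sqrt(T)) = -0.99921267
d2 = d1 - sigma * sqrt(T) = -1.11921267
exp(-rT) = 0.98782473; exp(-qT) = 1.00000000
C = S_0 * exp(-qT) * N(d1) - K * exp(-rT) * N(d2)
N(d1) = 0.15884584; N(d2) = 0.13152471
C = 1.0700 * 1.00000000 * 0.15884584 - 1.2300 * 0.98782473 * 0.13152471 = 0.0102

Answer: Price = 0.0102


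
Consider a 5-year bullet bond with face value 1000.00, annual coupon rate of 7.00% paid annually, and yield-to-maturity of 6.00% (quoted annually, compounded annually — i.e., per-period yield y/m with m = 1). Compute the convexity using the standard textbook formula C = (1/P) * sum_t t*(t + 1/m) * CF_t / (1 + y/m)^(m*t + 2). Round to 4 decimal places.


Answer: Convexity = 22.4668

Derivation:
Coupon per period c = face * coupon_rate / m = 70.000000
Periods per year m = 1; per-period yield y/m = 0.060000
Number of cashflows N = 5
Cashflows (t years, CF_t, discount factor 1/(1+y/m)^(m*t), PV):
  t = 1.0000: CF_t = 70.000000, DF = 0.943396, PV = 66.037736
  t = 2.0000: CF_t = 70.000000, DF = 0.889996, PV = 62.299751
  t = 3.0000: CF_t = 70.000000, DF = 0.839619, PV = 58.773350
  t = 4.0000: CF_t = 70.000000, DF = 0.792094, PV = 55.446556
  t = 5.0000: CF_t = 1070.000000, DF = 0.747258, PV = 799.566245
Price P = sum_t PV_t = 1042.123638
Convexity numerator sum_t t*(t + 1/m) * CF_t / (1+y/m)^(m*t + 2):
  t = 1.0000: term = 117.546700
  t = 2.0000: term = 332.679339
  t = 3.0000: term = 627.696865
  t = 4.0000: term = 986.944757
  t = 5.0000: term = 21348.333347
Convexity = (1/P) * sum = 23413.201007 / 1042.123638 = 22.466817


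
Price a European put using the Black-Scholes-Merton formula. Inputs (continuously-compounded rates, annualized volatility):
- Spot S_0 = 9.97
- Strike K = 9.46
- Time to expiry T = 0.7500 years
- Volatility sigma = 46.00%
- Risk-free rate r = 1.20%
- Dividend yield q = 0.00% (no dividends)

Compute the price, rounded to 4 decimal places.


d1 = (ln(S/K) + (r - q + 0.5*sigma^2) * T) / (sigma * sqrt(T)) = 0.35358487
d2 = d1 - sigma * sqrt(T) = -0.04478682
exp(-rT) = 0.99104038; exp(-qT) = 1.00000000
P = K * exp(-rT) * N(-d2) - S_0 * exp(-qT) * N(-d1)
N(-d1) = 0.36182501; N(-d2) = 0.51786138
P = 9.4600 * 0.99104038 * 0.51786138 - 9.9700 * 1.00000000 * 0.36182501 = 1.2477

Answer: Price = 1.2477


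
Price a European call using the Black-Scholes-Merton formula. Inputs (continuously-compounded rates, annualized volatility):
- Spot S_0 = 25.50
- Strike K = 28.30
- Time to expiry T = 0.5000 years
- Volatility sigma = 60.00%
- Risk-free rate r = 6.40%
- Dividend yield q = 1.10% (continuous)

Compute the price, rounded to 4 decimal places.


d1 = (ln(S/K) + (r - q + 0.5*sigma^2) * T) / (sigma * sqrt(T)) = 0.02903062
d2 = d1 - sigma * sqrt(T) = -0.39523345
exp(-rT) = 0.96850658; exp(-qT) = 0.99451510
C = S_0 * exp(-qT) * N(d1) - K * exp(-rT) * N(d2)
N(d1) = 0.51157991; N(d2) = 0.34633530
C = 25.5000 * 0.99451510 * 0.51157991 - 28.3000 * 0.96850658 * 0.34633530 = 3.4811

Answer: Price = 3.4811


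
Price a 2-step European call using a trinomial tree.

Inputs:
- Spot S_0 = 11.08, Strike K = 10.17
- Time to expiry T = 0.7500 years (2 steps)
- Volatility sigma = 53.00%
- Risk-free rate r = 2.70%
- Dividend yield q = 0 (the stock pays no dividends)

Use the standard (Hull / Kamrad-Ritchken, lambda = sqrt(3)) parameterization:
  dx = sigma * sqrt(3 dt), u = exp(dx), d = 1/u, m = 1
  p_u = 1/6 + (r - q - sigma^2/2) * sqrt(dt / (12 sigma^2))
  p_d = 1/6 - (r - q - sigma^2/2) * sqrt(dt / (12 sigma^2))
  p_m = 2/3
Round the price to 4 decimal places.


dt = T/N = 0.375000; dx = sigma*sqrt(3*dt) = 0.562150
u = exp(dx) = 1.754440; d = 1/u = 0.569982
p_u = 0.128826, p_m = 0.666667, p_d = 0.204507
Discount per step: exp(-r*dt) = 0.989926
Stock lattice S(k, j) with j the centered position index:
  k=0: S(0,+0) = 11.0800
  k=1: S(1,-1) = 6.3154; S(1,+0) = 11.0800; S(1,+1) = 19.4392
  k=2: S(2,-2) = 3.5997; S(2,-1) = 6.3154; S(2,+0) = 11.0800; S(2,+1) = 19.4392; S(2,+2) = 34.1049
Terminal payoffs V(N, j) = max(S_T - K, 0):
  V(2,-2) = 0.000000; V(2,-1) = 0.000000; V(2,+0) = 0.910000; V(2,+1) = 9.269199; V(2,+2) = 23.934913
Backward induction: V(k, j) = exp(-r*dt) * [p_u * V(k+1, j+1) + p_m * V(k+1, j) + p_d * V(k+1, j-1)]
  V(1,-1) = exp(-r*dt) * [p_u*0.910000 + p_m*0.000000 + p_d*0.000000] = 0.116051
  V(1,+0) = exp(-r*dt) * [p_u*9.269199 + p_m*0.910000 + p_d*0.000000] = 1.782644
  V(1,+1) = exp(-r*dt) * [p_u*23.934913 + p_m*9.269199 + p_d*0.910000] = 9.353828
  V(0,+0) = exp(-r*dt) * [p_u*9.353828 + p_m*1.782644 + p_d*0.116051] = 2.392832

Answer: Price = V(0,0) = 2.3928


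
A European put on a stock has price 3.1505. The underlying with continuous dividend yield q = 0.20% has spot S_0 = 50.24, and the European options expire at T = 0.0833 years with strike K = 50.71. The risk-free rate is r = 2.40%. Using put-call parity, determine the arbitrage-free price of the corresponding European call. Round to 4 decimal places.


Answer: Call price = 2.7734

Derivation:
Put-call parity: C - P = S_0 * exp(-qT) - K * exp(-rT).
S_0 * exp(-qT) = 50.2400 * 0.99983341 = 50.23163071
K * exp(-rT) = 50.7100 * 0.99800280 = 50.60872184
C = P + S*exp(-qT) - K*exp(-rT)
C = 3.1505 + 50.23163071 - 50.60872184 = 2.7734


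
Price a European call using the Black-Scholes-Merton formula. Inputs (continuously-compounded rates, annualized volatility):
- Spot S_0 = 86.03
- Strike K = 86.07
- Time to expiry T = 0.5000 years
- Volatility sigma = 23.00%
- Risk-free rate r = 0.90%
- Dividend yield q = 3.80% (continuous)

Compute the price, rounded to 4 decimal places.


d1 = (ln(S/K) + (r - q + 0.5*sigma^2) * T) / (sigma * sqrt(T)) = -0.01069789
d2 = d1 - sigma * sqrt(T) = -0.17333245
exp(-rT) = 0.99551011; exp(-qT) = 0.98117936
C = S_0 * exp(-qT) * N(d1) - K * exp(-rT) * N(d2)
N(d1) = 0.49573224; N(d2) = 0.43119506
C = 86.0300 * 0.98117936 * 0.49573224 - 86.0700 * 0.99551011 * 0.43119506 = 4.8989

Answer: Price = 4.8989


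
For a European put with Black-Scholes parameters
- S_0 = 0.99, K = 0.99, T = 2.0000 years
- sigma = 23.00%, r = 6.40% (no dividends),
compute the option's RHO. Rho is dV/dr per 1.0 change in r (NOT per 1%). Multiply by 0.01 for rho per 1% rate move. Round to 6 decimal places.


Answer: Rho = -0.712003

Derivation:
d1 = 0.5561548553; d2 = 0.2308857359
phi(d1) = 0.3417784206; exp(-qT) = 1.0000000000; exp(-rT) = 0.8798533791
N(-d2) = 0.4087017862
Rho = -K*T*exp(-rT)*N(-d2) = -0.9900 * 2.0000 * 0.8798533791 * 0.4087017862 = -0.712003


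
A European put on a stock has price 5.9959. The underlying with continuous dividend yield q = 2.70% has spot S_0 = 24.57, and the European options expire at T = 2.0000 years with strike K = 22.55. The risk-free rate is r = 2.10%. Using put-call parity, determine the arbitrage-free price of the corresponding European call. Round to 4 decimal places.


Answer: Call price = 7.6518

Derivation:
Put-call parity: C - P = S_0 * exp(-qT) - K * exp(-rT).
S_0 * exp(-qT) = 24.5700 * 0.94743211 = 23.27840686
K * exp(-rT) = 22.5500 * 0.95886978 = 21.62251355
C = P + S*exp(-qT) - K*exp(-rT)
C = 5.9959 + 23.27840686 - 21.62251355 = 7.6518


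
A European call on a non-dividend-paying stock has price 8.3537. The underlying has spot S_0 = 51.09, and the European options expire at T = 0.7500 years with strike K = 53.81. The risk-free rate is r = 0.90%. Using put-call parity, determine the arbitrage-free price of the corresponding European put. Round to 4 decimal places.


Answer: Put price = 10.7117

Derivation:
Put-call parity: C - P = S_0 * exp(-qT) - K * exp(-rT).
S_0 * exp(-qT) = 51.0900 * 1.00000000 = 51.09000000
K * exp(-rT) = 53.8100 * 0.99327273 = 53.44800561
P = C - S*exp(-qT) + K*exp(-rT)
P = 8.3537 - 51.09000000 + 53.44800561 = 10.7117


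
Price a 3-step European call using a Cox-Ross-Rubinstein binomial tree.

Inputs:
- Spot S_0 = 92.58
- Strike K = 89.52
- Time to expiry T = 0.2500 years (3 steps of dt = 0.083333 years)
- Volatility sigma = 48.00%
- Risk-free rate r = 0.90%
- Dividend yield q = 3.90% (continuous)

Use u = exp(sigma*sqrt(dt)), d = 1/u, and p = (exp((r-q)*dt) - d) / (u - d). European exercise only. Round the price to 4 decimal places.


dt = T/N = 0.083333
u = exp(sigma*sqrt(dt)) = 1.148623; d = 1/u = 0.870607
p = (exp((r-q)*dt) - d) / (u - d) = 0.456433
Discount per step: exp(-r*dt) = 0.999250
Stock lattice S(k, i) with i counting down-moves:
  k=0: S(0,0) = 92.5800
  k=1: S(1,0) = 106.3395; S(1,1) = 80.6008
  k=2: S(2,0) = 122.1441; S(2,1) = 92.5800; S(2,2) = 70.1717
  k=3: S(3,0) = 140.2975; S(3,1) = 106.3395; S(3,2) = 80.6008; S(3,3) = 61.0920
Terminal payoffs V(N, i) = max(S_T - K, 0):
  V(3,0) = 50.777523; V(3,1) = 16.819542; V(3,2) = 0.000000; V(3,3) = 0.000000
Backward induction: V(k, i) = exp(-r*dt) * [p * V(k+1, i) + (1-p) * V(k+1, i+1)].
  V(2,0) = exp(-r*dt) * [p*50.777523 + (1-p)*16.819542] = 32.294863
  V(2,1) = exp(-r*dt) * [p*16.819542 + (1-p)*0.000000] = 7.671242
  V(2,2) = exp(-r*dt) * [p*0.000000 + (1-p)*0.000000] = 0.000000
  V(1,0) = exp(-r*dt) * [p*32.294863 + (1-p)*7.671242] = 18.896104
  V(1,1) = exp(-r*dt) * [p*7.671242 + (1-p)*0.000000] = 3.498785
  V(0,0) = exp(-r*dt) * [p*18.896104 + (1-p)*3.498785] = 10.518741

Answer: Price = V(0,0) = 10.5187


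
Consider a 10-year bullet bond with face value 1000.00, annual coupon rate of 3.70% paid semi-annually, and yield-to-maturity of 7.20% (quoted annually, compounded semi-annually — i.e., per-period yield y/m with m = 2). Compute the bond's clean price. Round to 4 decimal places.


Answer: Price = 753.5185

Derivation:
Coupon per period c = face * coupon_rate / m = 18.500000
Periods per year m = 2; per-period yield y/m = 0.036000
Number of cashflows N = 20
Cashflows (t years, CF_t, discount factor 1/(1+y/m)^(m*t), PV):
  t = 0.5000: CF_t = 18.500000, DF = 0.965251, PV = 17.857143
  t = 1.0000: CF_t = 18.500000, DF = 0.931709, PV = 17.236624
  t = 1.5000: CF_t = 18.500000, DF = 0.899333, PV = 16.637668
  t = 2.0000: CF_t = 18.500000, DF = 0.868082, PV = 16.059525
  t = 2.5000: CF_t = 18.500000, DF = 0.837917, PV = 15.501472
  t = 3.0000: CF_t = 18.500000, DF = 0.808801, PV = 14.962811
  t = 3.5000: CF_t = 18.500000, DF = 0.780696, PV = 14.442868
  t = 4.0000: CF_t = 18.500000, DF = 0.753567, PV = 13.940992
  t = 4.5000: CF_t = 18.500000, DF = 0.727381, PV = 13.456556
  t = 5.0000: CF_t = 18.500000, DF = 0.702106, PV = 12.988954
  t = 5.5000: CF_t = 18.500000, DF = 0.677708, PV = 12.537600
  t = 6.0000: CF_t = 18.500000, DF = 0.654158, PV = 12.101931
  t = 6.5000: CF_t = 18.500000, DF = 0.631427, PV = 11.681400
  t = 7.0000: CF_t = 18.500000, DF = 0.609486, PV = 11.275483
  t = 7.5000: CF_t = 18.500000, DF = 0.588307, PV = 10.883671
  t = 8.0000: CF_t = 18.500000, DF = 0.567863, PV = 10.505474
  t = 8.5000: CF_t = 18.500000, DF = 0.548131, PV = 10.140419
  t = 9.0000: CF_t = 18.500000, DF = 0.529084, PV = 9.788049
  t = 9.5000: CF_t = 18.500000, DF = 0.510699, PV = 9.447924
  t = 10.0000: CF_t = 1018.500000, DF = 0.492952, PV = 502.071911
Price P = sum_t PV_t = 753.518476


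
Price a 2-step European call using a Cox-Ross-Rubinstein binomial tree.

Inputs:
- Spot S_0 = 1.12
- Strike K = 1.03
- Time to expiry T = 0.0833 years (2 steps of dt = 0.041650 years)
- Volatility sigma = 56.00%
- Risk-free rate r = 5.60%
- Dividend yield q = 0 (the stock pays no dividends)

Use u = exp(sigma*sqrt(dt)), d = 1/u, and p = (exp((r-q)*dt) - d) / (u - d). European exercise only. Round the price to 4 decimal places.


Answer: Price = V(0,0) = 0.1319

Derivation:
dt = T/N = 0.041650
u = exp(sigma*sqrt(dt)) = 1.121073; d = 1/u = 0.892002
p = (exp((r-q)*dt) - d) / (u - d) = 0.481653
Discount per step: exp(-r*dt) = 0.997670
Stock lattice S(k, i) with i counting down-moves:
  k=0: S(0,0) = 1.1200
  k=1: S(1,0) = 1.2556; S(1,1) = 0.9990
  k=2: S(2,0) = 1.4076; S(2,1) = 1.1200; S(2,2) = 0.8911
Terminal payoffs V(N, i) = max(S_T - K, 0):
  V(2,0) = 0.377622; V(2,1) = 0.090000; V(2,2) = 0.000000
Backward induction: V(k, i) = exp(-r*dt) * [p * V(k+1, i) + (1-p) * V(k+1, i+1)].
  V(1,0) = exp(-r*dt) * [p*0.377622 + (1-p)*0.090000] = 0.228002
  V(1,1) = exp(-r*dt) * [p*0.090000 + (1-p)*0.000000] = 0.043248
  V(0,0) = exp(-r*dt) * [p*0.228002 + (1-p)*0.043248] = 0.131927


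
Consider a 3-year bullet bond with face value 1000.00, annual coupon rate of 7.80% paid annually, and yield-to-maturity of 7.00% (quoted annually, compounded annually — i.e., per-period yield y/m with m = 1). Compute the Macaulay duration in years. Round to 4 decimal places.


Coupon per period c = face * coupon_rate / m = 78.000000
Periods per year m = 1; per-period yield y/m = 0.070000
Number of cashflows N = 3
Cashflows (t years, CF_t, discount factor 1/(1+y/m)^(m*t), PV):
  t = 1.0000: CF_t = 78.000000, DF = 0.934579, PV = 72.897196
  t = 2.0000: CF_t = 78.000000, DF = 0.873439, PV = 68.128221
  t = 3.0000: CF_t = 1078.000000, DF = 0.816298, PV = 879.969111
Price P = sum_t PV_t = 1020.994528
Macaulay numerator sum_t t * PV_t:
  t * PV_t at t = 1.0000: 72.897196
  t * PV_t at t = 2.0000: 136.256442
  t * PV_t at t = 3.0000: 2639.907334
Macaulay duration D = (sum_t t * PV_t) / P = 2849.060972 / 1020.994528 = 2.790476

Answer: Macaulay duration = 2.7905 years


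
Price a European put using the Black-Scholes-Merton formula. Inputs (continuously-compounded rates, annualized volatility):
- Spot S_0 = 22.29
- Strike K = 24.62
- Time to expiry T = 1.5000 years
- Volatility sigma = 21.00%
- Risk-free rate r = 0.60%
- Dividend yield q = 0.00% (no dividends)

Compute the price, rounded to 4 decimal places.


Answer: Price = 3.5886

Derivation:
d1 = (ln(S/K) + (r - q + 0.5*sigma^2) * T) / (sigma * sqrt(T)) = -0.22296567
d2 = d1 - sigma * sqrt(T) = -0.48016210
exp(-rT) = 0.99104038; exp(-qT) = 1.00000000
P = K * exp(-rT) * N(-d2) - S_0 * exp(-qT) * N(-d1)
N(-d1) = 0.58821889; N(-d2) = 0.68444393
P = 24.6200 * 0.99104038 * 0.68444393 - 22.2900 * 1.00000000 * 0.58821889 = 3.5886


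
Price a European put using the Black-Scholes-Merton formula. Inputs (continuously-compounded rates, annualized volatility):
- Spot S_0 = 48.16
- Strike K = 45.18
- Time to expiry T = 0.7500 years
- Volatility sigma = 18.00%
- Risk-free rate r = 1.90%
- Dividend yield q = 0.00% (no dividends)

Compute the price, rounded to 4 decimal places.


d1 = (ln(S/K) + (r - q + 0.5*sigma^2) * T) / (sigma * sqrt(T)) = 0.57910984
d2 = d1 - sigma * sqrt(T) = 0.42322527
exp(-rT) = 0.98585105; exp(-qT) = 1.00000000
P = K * exp(-rT) * N(-d2) - S_0 * exp(-qT) * N(-d1)
N(-d1) = 0.28125753; N(-d2) = 0.33606546
P = 45.1800 * 0.98585105 * 0.33606546 - 48.1600 * 1.00000000 * 0.28125753 = 1.4232

Answer: Price = 1.4232
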